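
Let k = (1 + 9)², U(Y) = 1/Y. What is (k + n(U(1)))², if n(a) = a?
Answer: 10201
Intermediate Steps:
k = 100 (k = 10² = 100)
(k + n(U(1)))² = (100 + 1/1)² = (100 + 1)² = 101² = 10201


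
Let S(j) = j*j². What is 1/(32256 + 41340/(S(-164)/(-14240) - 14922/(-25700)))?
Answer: 354917969/11495512499064 ≈ 3.0875e-5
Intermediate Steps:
S(j) = j³
1/(32256 + 41340/(S(-164)/(-14240) - 14922/(-25700))) = 1/(32256 + 41340/((-164)³/(-14240) - 14922/(-25700))) = 1/(32256 + 41340/(-4410944*(-1/14240) - 14922*(-1/25700))) = 1/(32256 + 41340/(137842/445 + 7461/12850)) = 1/(32256 + 41340/(354917969/1143650)) = 1/(32256 + 41340*(1143650/354917969)) = 1/(32256 + 47278491000/354917969) = 1/(11495512499064/354917969) = 354917969/11495512499064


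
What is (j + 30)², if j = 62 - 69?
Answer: 529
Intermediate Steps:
j = -7
(j + 30)² = (-7 + 30)² = 23² = 529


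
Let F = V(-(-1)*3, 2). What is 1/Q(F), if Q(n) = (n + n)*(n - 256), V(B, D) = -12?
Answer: 1/6432 ≈ 0.00015547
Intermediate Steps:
F = -12
Q(n) = 2*n*(-256 + n) (Q(n) = (2*n)*(-256 + n) = 2*n*(-256 + n))
1/Q(F) = 1/(2*(-12)*(-256 - 12)) = 1/(2*(-12)*(-268)) = 1/6432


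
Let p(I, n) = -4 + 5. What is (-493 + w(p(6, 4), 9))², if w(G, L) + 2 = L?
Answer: 236196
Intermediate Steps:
p(I, n) = 1
w(G, L) = -2 + L
(-493 + w(p(6, 4), 9))² = (-493 + (-2 + 9))² = (-493 + 7)² = (-486)² = 236196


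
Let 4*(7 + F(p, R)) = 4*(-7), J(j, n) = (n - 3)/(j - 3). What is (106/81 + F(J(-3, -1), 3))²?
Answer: 1056784/6561 ≈ 161.07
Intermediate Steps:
J(j, n) = (-3 + n)/(-3 + j)
F(p, R) = -14 (F(p, R) = -7 + (4*(-7))/4 = -7 + (¼)*(-28) = -7 - 7 = -14)
(106/81 + F(J(-3, -1), 3))² = (106/81 - 14)² = (-1028/81)² = 1056784/6561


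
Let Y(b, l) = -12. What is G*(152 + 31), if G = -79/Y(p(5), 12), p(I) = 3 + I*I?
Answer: 4819/4 ≈ 1204.8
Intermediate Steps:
p(I) = 3 + I²
G = 79/12 (G = -79/(-12) = -79*(-1/12) = 79/12 ≈ 6.5833)
G*(152 + 31) = 79*(152 + 31)/12 = (79/12)*183 = 4819/4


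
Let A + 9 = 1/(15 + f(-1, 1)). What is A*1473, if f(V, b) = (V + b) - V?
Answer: -210639/16 ≈ -13165.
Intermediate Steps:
f(V, b) = b
A = -143/16 (A = -9 + 1/(15 + 1) = -9 + 1/16 = -143/16 ≈ -8.9375)
A*1473 = -143/16*1473 = -210639/16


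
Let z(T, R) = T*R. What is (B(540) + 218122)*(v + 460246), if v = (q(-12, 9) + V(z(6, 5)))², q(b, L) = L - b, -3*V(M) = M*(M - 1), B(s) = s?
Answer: 116460911834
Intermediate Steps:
z(T, R) = R*T
V(M) = -M*(-1 + M)/3 (V(M) = -M*(M - 1)/3 = -M*(-1 + M)/3)
v = 72361 (v = ((9 - 1*(-12)) + (5*6)*(1 - 5*6)/3)² = ((9 + 12) + (⅓)*30*(1 - 1*30))² = (21 + (⅓)*30*(1 - 30))² = (21 + (⅓)*30*(-29))² = (21 - 290)² = (-269)² = 72361)
(B(540) + 218122)*(v + 460246) = (540 + 218122)*(72361 + 460246) = 218662*532607 = 116460911834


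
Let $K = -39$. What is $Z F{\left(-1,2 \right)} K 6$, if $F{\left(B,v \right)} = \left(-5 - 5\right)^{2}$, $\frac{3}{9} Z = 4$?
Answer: $-280800$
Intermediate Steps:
$Z = 12$ ($Z = 3 \cdot 4 = 12$)
$F{\left(B,v \right)} = 100$ ($F{\left(B,v \right)} = \left(-10\right)^{2} = 100$)
$Z F{\left(-1,2 \right)} K 6 = 12 \cdot 100 \left(-39\right) 6 = 1200 \left(-39\right) 6 = \left(-46800\right) 6 = -280800$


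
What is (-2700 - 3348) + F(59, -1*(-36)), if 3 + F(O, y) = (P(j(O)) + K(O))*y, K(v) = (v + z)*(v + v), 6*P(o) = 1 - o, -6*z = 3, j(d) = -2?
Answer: 242475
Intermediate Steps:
z = -½ (z = -⅙*3 = -½ ≈ -0.50000)
P(o) = ⅙ - o/6 (P(o) = (1 - o)/6 = ⅙ - o/6)
K(v) = 2*v*(-½ + v) (K(v) = (v - ½)*(v + v) = (-½ + v)*(2*v) = 2*v*(-½ + v))
F(O, y) = -3 + y*(½ + O*(-1 + 2*O)) (F(O, y) = -3 + ((⅙ - ⅙*(-2)) + O*(-1 + 2*O))*y = -3 + ((⅙ + ⅓) + O*(-1 + 2*O))*y = -3 + (½ + O*(-1 + 2*O))*y = -3 + y*(½ + O*(-1 + 2*O)))
(-2700 - 3348) + F(59, -1*(-36)) = (-2700 - 3348) + (-3 + (-1*(-36))/2 + 59*(-1*(-36))*(-1 + 2*59)) = -6048 + (-3 + (½)*36 + 59*36*(-1 + 118)) = -6048 + (-3 + 18 + 59*36*117) = -6048 + (-3 + 18 + 248508) = -6048 + 248523 = 242475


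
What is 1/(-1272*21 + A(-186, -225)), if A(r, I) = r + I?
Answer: -1/27123 ≈ -3.6869e-5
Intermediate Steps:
A(r, I) = I + r
1/(-1272*21 + A(-186, -225)) = 1/(-1272*21 + (-225 - 186)) = 1/(-26712 - 411) = 1/(-27123) = -1/27123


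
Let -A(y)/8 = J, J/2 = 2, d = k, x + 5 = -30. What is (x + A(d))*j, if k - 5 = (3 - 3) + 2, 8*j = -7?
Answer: 469/8 ≈ 58.625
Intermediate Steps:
x = -35 (x = -5 - 30 = -35)
j = -7/8 (j = (⅛)*(-7) = -7/8 ≈ -0.87500)
k = 7 (k = 5 + ((3 - 3) + 2) = 5 + (0 + 2) = 5 + 2 = 7)
d = 7
J = 4 (J = 2*2 = 4)
A(y) = -32 (A(y) = -8*4 = -32)
(x + A(d))*j = (-35 - 32)*(-7/8) = -67*(-7/8) = 469/8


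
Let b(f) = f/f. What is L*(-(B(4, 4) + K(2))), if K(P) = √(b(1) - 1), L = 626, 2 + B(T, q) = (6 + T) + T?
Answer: -7512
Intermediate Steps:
B(T, q) = 4 + 2*T (B(T, q) = -2 + ((6 + T) + T) = -2 + (6 + 2*T) = 4 + 2*T)
b(f) = 1
K(P) = 0 (K(P) = √(1 - 1) = √0 = 0)
L*(-(B(4, 4) + K(2))) = 626*(-((4 + 2*4) + 0)) = 626*(-((4 + 8) + 0)) = 626*(-(12 + 0)) = 626*(-1*12) = 626*(-12) = -7512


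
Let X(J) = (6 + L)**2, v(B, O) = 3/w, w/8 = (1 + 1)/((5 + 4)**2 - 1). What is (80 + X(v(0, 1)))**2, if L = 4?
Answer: 32400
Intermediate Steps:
w = 1/5 (w = 8*((1 + 1)/((5 + 4)**2 - 1)) = 8*(2/(9**2 - 1)) = 8*(2/(81 - 1)) = 8*(2/80) = 8*(2*(1/80)) = 8*(1/40) = 1/5 ≈ 0.20000)
v(B, O) = 15 (v(B, O) = 3/(1/5) = 3*5 = 15)
X(J) = 100 (X(J) = (6 + 4)**2 = 10**2 = 100)
(80 + X(v(0, 1)))**2 = (80 + 100)**2 = 180**2 = 32400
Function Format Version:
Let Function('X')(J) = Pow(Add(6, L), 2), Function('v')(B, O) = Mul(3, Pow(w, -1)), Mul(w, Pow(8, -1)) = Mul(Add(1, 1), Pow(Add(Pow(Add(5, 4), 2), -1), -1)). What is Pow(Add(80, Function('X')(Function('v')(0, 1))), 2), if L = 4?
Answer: 32400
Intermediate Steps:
w = Rational(1, 5) (w = Mul(8, Mul(Add(1, 1), Pow(Add(Pow(Add(5, 4), 2), -1), -1))) = Mul(8, Mul(2, Pow(Add(Pow(9, 2), -1), -1))) = Mul(8, Mul(2, Pow(Add(81, -1), -1))) = Mul(8, Mul(2, Pow(80, -1))) = Mul(8, Mul(2, Rational(1, 80))) = Mul(8, Rational(1, 40)) = Rational(1, 5) ≈ 0.20000)
Function('v')(B, O) = 15 (Function('v')(B, O) = Mul(3, Pow(Rational(1, 5), -1)) = Mul(3, 5) = 15)
Function('X')(J) = 100 (Function('X')(J) = Pow(Add(6, 4), 2) = Pow(10, 2) = 100)
Pow(Add(80, Function('X')(Function('v')(0, 1))), 2) = Pow(Add(80, 100), 2) = Pow(180, 2) = 32400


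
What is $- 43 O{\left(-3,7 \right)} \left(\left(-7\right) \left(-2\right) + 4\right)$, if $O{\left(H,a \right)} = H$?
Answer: $2322$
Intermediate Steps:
$- 43 O{\left(-3,7 \right)} \left(\left(-7\right) \left(-2\right) + 4\right) = \left(-43\right) \left(-3\right) \left(\left(-7\right) \left(-2\right) + 4\right) = 129 \left(14 + 4\right) = 129 \cdot 18 = 2322$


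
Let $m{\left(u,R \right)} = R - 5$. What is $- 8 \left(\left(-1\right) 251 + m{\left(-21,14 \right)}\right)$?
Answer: $1936$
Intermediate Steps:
$m{\left(u,R \right)} = -5 + R$
$- 8 \left(\left(-1\right) 251 + m{\left(-21,14 \right)}\right) = - 8 \left(\left(-1\right) 251 + \left(-5 + 14\right)\right) = - 8 \left(-251 + 9\right) = \left(-8\right) \left(-242\right) = 1936$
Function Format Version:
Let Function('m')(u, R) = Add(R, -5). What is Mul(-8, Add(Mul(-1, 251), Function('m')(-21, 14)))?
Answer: 1936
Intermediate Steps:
Function('m')(u, R) = Add(-5, R)
Mul(-8, Add(Mul(-1, 251), Function('m')(-21, 14))) = Mul(-8, Add(Mul(-1, 251), Add(-5, 14))) = Mul(-8, Add(-251, 9)) = Mul(-8, -242) = 1936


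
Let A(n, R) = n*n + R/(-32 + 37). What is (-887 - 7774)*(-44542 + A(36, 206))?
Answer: 1870983864/5 ≈ 3.7420e+8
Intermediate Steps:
A(n, R) = n² + R/5
(-887 - 7774)*(-44542 + A(36, 206)) = (-887 - 7774)*(-44542 + (36² + (⅕)*206)) = -8661*(-44542 + (1296 + 206/5)) = -8661*(-44542 + 6686/5) = -8661*(-216024/5) = 1870983864/5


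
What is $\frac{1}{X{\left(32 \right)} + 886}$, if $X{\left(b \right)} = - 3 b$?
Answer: $\frac{1}{790} \approx 0.0012658$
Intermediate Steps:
$\frac{1}{X{\left(32 \right)} + 886} = \frac{1}{\left(-3\right) 32 + 886} = \frac{1}{-96 + 886} = \frac{1}{790}$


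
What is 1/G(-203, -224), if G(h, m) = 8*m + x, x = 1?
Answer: -1/1791 ≈ -0.00055835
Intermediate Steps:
G(h, m) = 1 + 8*m (G(h, m) = 8*m + 1 = 1 + 8*m)
1/G(-203, -224) = 1/(1 + 8*(-224)) = 1/(1 - 1792) = 1/(-1791) = -1/1791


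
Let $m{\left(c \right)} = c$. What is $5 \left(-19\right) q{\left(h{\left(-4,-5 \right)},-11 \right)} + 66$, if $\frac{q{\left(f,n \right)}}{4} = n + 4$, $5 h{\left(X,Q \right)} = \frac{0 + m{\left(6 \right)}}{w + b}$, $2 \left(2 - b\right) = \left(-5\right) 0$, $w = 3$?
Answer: $2726$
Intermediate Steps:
$b = 2$ ($b = 2 - \frac{\left(-5\right) 0}{2} = 2 - 0 = 2 + 0 = 2$)
$h{\left(X,Q \right)} = \frac{6}{25}$ ($h{\left(X,Q \right)} = \frac{\left(0 + 6\right) \frac{1}{3 + 2}}{5} = \frac{6 \cdot \frac{1}{5}}{5} = \frac{1}{5} \cdot \frac{6}{5} = \frac{6}{25}$)
$q{\left(f,n \right)} = 16 + 4 n$ ($q{\left(f,n \right)} = 4 \left(n + 4\right) = 4 \left(4 + n\right) = 16 + 4 n$)
$5 \left(-19\right) q{\left(h{\left(-4,-5 \right)},-11 \right)} + 66 = 5 \left(-19\right) \left(16 + 4 \left(-11\right)\right) + 66 = - 95 \left(16 - 44\right) + 66 = \left(-95\right) \left(-28\right) + 66 = 2660 + 66 = 2726$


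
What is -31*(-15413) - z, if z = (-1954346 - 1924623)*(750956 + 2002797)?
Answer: 10681722998460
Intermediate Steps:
z = -10681722520657 (z = -3878969*2753753 = -10681722520657)
-31*(-15413) - z = -31*(-15413) - 1*(-10681722520657) = 477803 + 10681722520657 = 10681722998460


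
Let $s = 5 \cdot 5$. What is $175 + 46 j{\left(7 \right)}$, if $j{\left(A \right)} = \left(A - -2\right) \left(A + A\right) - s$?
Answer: $4821$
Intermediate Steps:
$s = 25$
$j{\left(A \right)} = -25 + 2 A \left(2 + A\right)$ ($j{\left(A \right)} = \left(A - -2\right) \left(A + A\right) - 25 = \left(A + \left(-3 + 5\right)\right) 2 A - 25 = \left(A + 2\right) 2 A - 25 = \left(2 + A\right) 2 A - 25 = 2 A \left(2 + A\right) - 25 = -25 + 2 A \left(2 + A\right)$)
$175 + 46 j{\left(7 \right)} = 175 + 46 \left(-25 + 2 \cdot 7^{2} + 4 \cdot 7\right) = 175 + 46 \left(-25 + 2 \cdot 49 + 28\right) = 175 + 46 \left(-25 + 98 + 28\right) = 175 + 46 \cdot 101 = 175 + 4646 = 4821$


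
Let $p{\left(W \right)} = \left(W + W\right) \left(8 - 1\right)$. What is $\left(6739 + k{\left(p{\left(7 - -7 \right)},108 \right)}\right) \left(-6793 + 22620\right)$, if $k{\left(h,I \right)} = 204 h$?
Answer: $739484921$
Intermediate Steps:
$p{\left(W \right)} = 14 W$ ($p{\left(W \right)} = 2 W 7 = 14 W$)
$\left(6739 + k{\left(p{\left(7 - -7 \right)},108 \right)}\right) \left(-6793 + 22620\right) = \left(6739 + 204 \cdot 14 \left(7 - -7\right)\right) \left(-6793 + 22620\right) = \left(6739 + 204 \cdot 14 \left(7 + 7\right)\right) 15827 = \left(6739 + 204 \cdot 14 \cdot 14\right) 15827 = \left(6739 + 204 \cdot 196\right) 15827 = \left(6739 + 39984\right) 15827 = 46723 \cdot 15827 = 739484921$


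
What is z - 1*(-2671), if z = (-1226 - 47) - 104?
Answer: 1294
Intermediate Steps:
z = -1377 (z = -1273 - 104 = -1377)
z - 1*(-2671) = -1377 - 1*(-2671) = -1377 + 2671 = 1294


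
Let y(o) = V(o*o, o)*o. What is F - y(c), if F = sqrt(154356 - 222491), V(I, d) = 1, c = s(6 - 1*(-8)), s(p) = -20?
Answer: 20 + I*sqrt(68135) ≈ 20.0 + 261.03*I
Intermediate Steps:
c = -20
F = I*sqrt(68135) (F = sqrt(-68135) = I*sqrt(68135) ≈ 261.03*I)
y(o) = o (y(o) = 1*o = o)
F - y(c) = I*sqrt(68135) - 1*(-20) = I*sqrt(68135) + 20 = 20 + I*sqrt(68135)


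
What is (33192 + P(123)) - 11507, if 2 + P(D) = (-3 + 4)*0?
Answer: 21683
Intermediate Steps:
P(D) = -2 (P(D) = -2 + (-3 + 4)*0 = -2 + 1*0 = -2 + 0 = -2)
(33192 + P(123)) - 11507 = (33192 - 2) - 11507 = 33190 - 11507 = 21683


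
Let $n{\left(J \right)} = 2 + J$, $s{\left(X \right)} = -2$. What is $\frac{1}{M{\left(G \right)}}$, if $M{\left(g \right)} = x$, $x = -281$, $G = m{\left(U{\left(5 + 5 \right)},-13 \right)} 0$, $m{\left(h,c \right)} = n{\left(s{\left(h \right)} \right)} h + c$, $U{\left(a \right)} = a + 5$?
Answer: $- \frac{1}{281} \approx -0.0035587$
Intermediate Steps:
$U{\left(a \right)} = 5 + a$
$m{\left(h,c \right)} = c$ ($m{\left(h,c \right)} = \left(2 - 2\right) h + c = 0 h + c = 0 + c = c$)
$G = 0$ ($G = \left(-13\right) 0 = 0$)
$M{\left(g \right)} = -281$
$\frac{1}{M{\left(G \right)}} = \frac{1}{-281} = - \frac{1}{281}$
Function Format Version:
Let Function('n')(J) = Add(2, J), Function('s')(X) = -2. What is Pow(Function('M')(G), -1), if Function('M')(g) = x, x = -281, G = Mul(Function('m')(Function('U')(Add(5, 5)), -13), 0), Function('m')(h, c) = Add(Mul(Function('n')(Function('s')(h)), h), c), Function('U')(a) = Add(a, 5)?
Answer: Rational(-1, 281) ≈ -0.0035587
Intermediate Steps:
Function('U')(a) = Add(5, a)
Function('m')(h, c) = c (Function('m')(h, c) = Add(Mul(Add(2, -2), h), c) = Add(Mul(0, h), c) = Add(0, c) = c)
G = 0 (G = Mul(-13, 0) = 0)
Function('M')(g) = -281
Pow(Function('M')(G), -1) = Pow(-281, -1) = Rational(-1, 281)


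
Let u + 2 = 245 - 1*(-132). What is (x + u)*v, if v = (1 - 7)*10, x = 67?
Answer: -26520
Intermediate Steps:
u = 375 (u = -2 + (245 - 1*(-132)) = -2 + (245 + 132) = -2 + 377 = 375)
v = -60 (v = -6*10 = -60)
(x + u)*v = (67 + 375)*(-60) = 442*(-60) = -26520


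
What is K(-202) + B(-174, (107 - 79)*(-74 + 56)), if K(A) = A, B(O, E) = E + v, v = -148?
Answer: -854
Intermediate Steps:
B(O, E) = -148 + E (B(O, E) = E - 148 = -148 + E)
K(-202) + B(-174, (107 - 79)*(-74 + 56)) = -202 + (-148 + (107 - 79)*(-74 + 56)) = -202 + (-148 + 28*(-18)) = -202 + (-148 - 504) = -202 - 652 = -854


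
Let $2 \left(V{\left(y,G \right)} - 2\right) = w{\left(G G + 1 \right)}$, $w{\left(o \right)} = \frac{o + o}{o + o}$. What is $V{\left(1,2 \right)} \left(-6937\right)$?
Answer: $- \frac{34685}{2} \approx -17343.0$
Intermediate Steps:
$w{\left(o \right)} = 1$ ($w{\left(o \right)} = \frac{2 o}{2 o} = 2 o \frac{1}{2 o} = 1$)
$V{\left(y,G \right)} = \frac{5}{2}$ ($V{\left(y,G \right)} = 2 + \frac{1}{2} \cdot 1 = 2 + \frac{1}{2} = \frac{5}{2}$)
$V{\left(1,2 \right)} \left(-6937\right) = \frac{5}{2} \left(-6937\right) = - \frac{34685}{2}$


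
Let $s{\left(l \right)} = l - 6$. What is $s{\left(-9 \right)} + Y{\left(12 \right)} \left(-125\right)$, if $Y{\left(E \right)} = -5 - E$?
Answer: $2110$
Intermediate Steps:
$s{\left(l \right)} = -6 + l$
$s{\left(-9 \right)} + Y{\left(12 \right)} \left(-125\right) = \left(-6 - 9\right) + \left(-5 - 12\right) \left(-125\right) = -15 + \left(-5 - 12\right) \left(-125\right) = -15 - -2125 = -15 + 2125 = 2110$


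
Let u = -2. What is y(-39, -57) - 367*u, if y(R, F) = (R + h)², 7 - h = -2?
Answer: 1634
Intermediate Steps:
h = 9 (h = 7 - 1*(-2) = 7 + 2 = 9)
y(R, F) = (9 + R)² (y(R, F) = (R + 9)² = (9 + R)²)
y(-39, -57) - 367*u = (9 - 39)² - 367*(-2) = (-30)² - 1*(-734) = 900 + 734 = 1634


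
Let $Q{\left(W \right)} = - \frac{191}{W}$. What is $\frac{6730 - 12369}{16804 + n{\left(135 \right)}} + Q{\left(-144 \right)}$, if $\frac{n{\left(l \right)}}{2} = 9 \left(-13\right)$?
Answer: $\frac{1176427}{1193040} \approx 0.98608$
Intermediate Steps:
$n{\left(l \right)} = -234$ ($n{\left(l \right)} = 2 \cdot 9 \left(-13\right) = 2 \left(-117\right) = -234$)
$\frac{6730 - 12369}{16804 + n{\left(135 \right)}} + Q{\left(-144 \right)} = \frac{6730 - 12369}{16804 - 234} - \frac{191}{-144} = - \frac{5639}{16570} - - \frac{191}{144} = \left(-5639\right) \frac{1}{16570} + \frac{191}{144} = - \frac{5639}{16570} + \frac{191}{144} = \frac{1176427}{1193040}$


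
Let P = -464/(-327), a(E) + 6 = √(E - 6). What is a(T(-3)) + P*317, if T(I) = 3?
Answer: 145126/327 + I*√3 ≈ 443.81 + 1.732*I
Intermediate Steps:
a(E) = -6 + √(-6 + E) (a(E) = -6 + √(E - 6) = -6 + √(-6 + E))
P = 464/327 (P = -464*(-1/327) = 464/327 ≈ 1.4190)
a(T(-3)) + P*317 = (-6 + √(-6 + 3)) + (464/327)*317 = (-6 + √(-3)) + 147088/327 = (-6 + I*√3) + 147088/327 = 145126/327 + I*√3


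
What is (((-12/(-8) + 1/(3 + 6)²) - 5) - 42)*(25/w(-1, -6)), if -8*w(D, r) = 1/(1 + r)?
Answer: -3684500/81 ≈ -45488.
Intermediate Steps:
w(D, r) = -1/(8*(1 + r))
(((-12/(-8) + 1/(3 + 6)²) - 5) - 42)*(25/w(-1, -6)) = (((-12/(-8) + 1/(3 + 6)²) - 5) - 42)*(25/((-1/(8 + 8*(-6))))) = (((-12*(-⅛) + 1/9²) - 5) - 42)*(25/((-1/(8 - 48)))) = (((3/2 + 1/81) - 5) - 42)*(25/((-1/(-40)))) = (((3/2 + 1*(1/81)) - 5) - 42)*(25/((-1*(-1/40)))) = (((3/2 + 1/81) - 5) - 42)*(25/(1/40)) = ((245/162 - 5) - 42)*(25*40) = (-565/162 - 42)*1000 = -7369/162*1000 = -3684500/81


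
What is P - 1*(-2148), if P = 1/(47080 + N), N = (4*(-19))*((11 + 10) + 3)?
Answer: 97209889/45256 ≈ 2148.0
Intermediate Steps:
N = -1824 (N = -76*(21 + 3) = -76*24 = -1824)
P = 1/45256 (P = 1/(47080 - 1824) = 1/45256 ≈ 2.2097e-5)
P - 1*(-2148) = 1/45256 - 1*(-2148) = 1/45256 + 2148 = 97209889/45256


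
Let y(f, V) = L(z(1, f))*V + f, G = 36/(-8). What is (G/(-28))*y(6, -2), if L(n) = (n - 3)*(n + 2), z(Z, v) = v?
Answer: -27/4 ≈ -6.7500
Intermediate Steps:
G = -9/2 (G = 36*(-1/8) = -9/2 ≈ -4.5000)
L(n) = (-3 + n)*(2 + n)
y(f, V) = f + V*(-6 + f**2 - f) (y(f, V) = (-6 + f**2 - f)*V + f = V*(-6 + f**2 - f) + f = f + V*(-6 + f**2 - f))
(G/(-28))*y(6, -2) = (-9/2/(-28))*(6 - 1*(-2)*(6 + 6 - 1*6**2)) = (-1/28*(-9/2))*(6 - 1*(-2)*(6 + 6 - 1*36)) = 9*(6 - 1*(-2)*(6 + 6 - 36))/56 = 9*(6 - 1*(-2)*(-24))/56 = 9*(6 - 48)/56 = (9/56)*(-42) = -27/4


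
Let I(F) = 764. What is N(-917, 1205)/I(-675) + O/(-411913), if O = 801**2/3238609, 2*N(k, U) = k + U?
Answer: 48024782818821/254798803462247 ≈ 0.18848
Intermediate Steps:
N(k, U) = U/2 + k/2 (N(k, U) = (k + U)/2 = (U + k)/2 = U/2 + k/2)
O = 641601/3238609 (O = 641601*(1/3238609) = 641601/3238609 ≈ 0.19811)
N(-917, 1205)/I(-675) + O/(-411913) = ((1/2)*1205 + (1/2)*(-917))/764 + (641601/3238609)/(-411913) = (1205/2 - 917/2)*(1/764) + (641601/3238609)*(-1/411913) = 144*(1/764) - 641601/1334025149017 = 36/191 - 641601/1334025149017 = 48024782818821/254798803462247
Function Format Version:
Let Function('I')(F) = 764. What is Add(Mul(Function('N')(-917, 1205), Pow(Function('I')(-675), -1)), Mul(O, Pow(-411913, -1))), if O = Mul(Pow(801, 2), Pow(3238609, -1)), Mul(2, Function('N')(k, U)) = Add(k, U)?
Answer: Rational(48024782818821, 254798803462247) ≈ 0.18848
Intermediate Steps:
Function('N')(k, U) = Add(Mul(Rational(1, 2), U), Mul(Rational(1, 2), k)) (Function('N')(k, U) = Mul(Rational(1, 2), Add(k, U)) = Mul(Rational(1, 2), Add(U, k)) = Add(Mul(Rational(1, 2), U), Mul(Rational(1, 2), k)))
O = Rational(641601, 3238609) (O = Mul(641601, Rational(1, 3238609)) = Rational(641601, 3238609) ≈ 0.19811)
Add(Mul(Function('N')(-917, 1205), Pow(Function('I')(-675), -1)), Mul(O, Pow(-411913, -1))) = Add(Mul(Add(Mul(Rational(1, 2), 1205), Mul(Rational(1, 2), -917)), Pow(764, -1)), Mul(Rational(641601, 3238609), Pow(-411913, -1))) = Add(Mul(Add(Rational(1205, 2), Rational(-917, 2)), Rational(1, 764)), Mul(Rational(641601, 3238609), Rational(-1, 411913))) = Add(Mul(144, Rational(1, 764)), Rational(-641601, 1334025149017)) = Add(Rational(36, 191), Rational(-641601, 1334025149017)) = Rational(48024782818821, 254798803462247)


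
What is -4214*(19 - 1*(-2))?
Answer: -88494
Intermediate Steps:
-4214*(19 - 1*(-2)) = -4214*(19 + 2) = -4214*21 = -88494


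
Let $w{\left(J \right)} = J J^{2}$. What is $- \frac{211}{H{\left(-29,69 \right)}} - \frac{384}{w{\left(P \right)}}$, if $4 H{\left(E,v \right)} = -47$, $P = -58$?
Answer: $\frac{20586572}{1146283} \approx 17.959$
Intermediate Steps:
$H{\left(E,v \right)} = - \frac{47}{4}$ ($H{\left(E,v \right)} = \frac{1}{4} \left(-47\right) = - \frac{47}{4}$)
$w{\left(J \right)} = J^{3}$
$- \frac{211}{H{\left(-29,69 \right)}} - \frac{384}{w{\left(P \right)}} = - \frac{211}{- \frac{47}{4}} - \frac{384}{\left(-58\right)^{3}} = \left(-211\right) \left(- \frac{4}{47}\right) - \frac{384}{-195112} = \frac{844}{47} - - \frac{48}{24389} = \frac{844}{47} + \frac{48}{24389} = \frac{20586572}{1146283}$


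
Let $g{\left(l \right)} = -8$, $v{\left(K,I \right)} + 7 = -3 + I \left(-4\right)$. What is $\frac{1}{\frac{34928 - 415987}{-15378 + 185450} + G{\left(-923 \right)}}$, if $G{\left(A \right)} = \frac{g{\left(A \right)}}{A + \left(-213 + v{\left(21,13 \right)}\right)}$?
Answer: $- \frac{14553304}{32510579} \approx -0.44765$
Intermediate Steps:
$v{\left(K,I \right)} = -10 - 4 I$ ($v{\left(K,I \right)} = -7 + \left(-3 + I \left(-4\right)\right) = -7 - \left(3 + 4 I\right) = -10 - 4 I$)
$G{\left(A \right)} = - \frac{8}{-275 + A}$ ($G{\left(A \right)} = - \frac{8}{A - 275} = - \frac{8}{-275 + A}$)
$\frac{1}{\frac{34928 - 415987}{-15378 + 185450} + G{\left(-923 \right)}} = \frac{1}{\frac{34928 - 415987}{-15378 + 185450} - \frac{8}{-275 - 923}} = \frac{1}{- \frac{381059}{170072} - \frac{8}{-1198}} = \frac{1}{\left(-381059\right) \frac{1}{170072} - - \frac{4}{599}} = \frac{1}{- \frac{54437}{24296} + \frac{4}{599}} = \frac{1}{- \frac{32510579}{14553304}} = - \frac{14553304}{32510579}$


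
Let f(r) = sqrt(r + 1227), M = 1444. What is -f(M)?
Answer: -sqrt(2671) ≈ -51.682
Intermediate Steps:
f(r) = sqrt(1227 + r)
-f(M) = -sqrt(1227 + 1444) = -sqrt(2671)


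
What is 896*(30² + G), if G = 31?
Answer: 834176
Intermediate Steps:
896*(30² + G) = 896*(30² + 31) = 896*(900 + 31) = 896*931 = 834176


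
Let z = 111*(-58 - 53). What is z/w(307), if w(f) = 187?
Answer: -12321/187 ≈ -65.888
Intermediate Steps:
z = -12321 (z = 111*(-111) = -12321)
z/w(307) = -12321/187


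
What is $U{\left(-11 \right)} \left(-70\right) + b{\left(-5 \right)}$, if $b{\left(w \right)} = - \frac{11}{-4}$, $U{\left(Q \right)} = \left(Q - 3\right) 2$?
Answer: $\frac{7851}{4} \approx 1962.8$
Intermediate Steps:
$U{\left(Q \right)} = -6 + 2 Q$ ($U{\left(Q \right)} = \left(-3 + Q\right) 2 = -6 + 2 Q$)
$b{\left(w \right)} = \frac{11}{4}$ ($b{\left(w \right)} = \left(-11\right) \left(- \frac{1}{4}\right) = \frac{11}{4}$)
$U{\left(-11 \right)} \left(-70\right) + b{\left(-5 \right)} = \left(-6 + 2 \left(-11\right)\right) \left(-70\right) + \frac{11}{4} = \left(-6 - 22\right) \left(-70\right) + \frac{11}{4} = \left(-28\right) \left(-70\right) + \frac{11}{4} = 1960 + \frac{11}{4} = \frac{7851}{4}$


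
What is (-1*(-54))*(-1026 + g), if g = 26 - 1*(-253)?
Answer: -40338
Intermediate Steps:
g = 279 (g = 26 + 253 = 279)
(-1*(-54))*(-1026 + g) = (-1*(-54))*(-1026 + 279) = 54*(-747) = -40338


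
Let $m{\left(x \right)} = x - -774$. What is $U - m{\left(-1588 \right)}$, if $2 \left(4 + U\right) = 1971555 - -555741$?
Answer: $1264458$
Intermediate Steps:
$m{\left(x \right)} = 774 + x$ ($m{\left(x \right)} = x + 774 = 774 + x$)
$U = 1263644$ ($U = -4 + \frac{1971555 - -555741}{2} = -4 + \frac{1971555 + 555741}{2} = -4 + \frac{1}{2} \cdot 2527296 = -4 + 1263648 = 1263644$)
$U - m{\left(-1588 \right)} = 1263644 - \left(774 - 1588\right) = 1263644 - -814 = 1263644 + 814 = 1264458$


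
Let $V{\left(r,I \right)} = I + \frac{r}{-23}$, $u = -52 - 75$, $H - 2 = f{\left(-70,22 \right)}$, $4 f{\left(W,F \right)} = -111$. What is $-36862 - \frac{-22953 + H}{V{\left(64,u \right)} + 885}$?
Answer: $- \frac{511811543}{13896} \approx -36832.0$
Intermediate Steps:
$f{\left(W,F \right)} = - \frac{111}{4}$ ($f{\left(W,F \right)} = \frac{1}{4} \left(-111\right) = - \frac{111}{4}$)
$H = - \frac{103}{4}$ ($H = 2 - \frac{111}{4} = - \frac{103}{4} \approx -25.75$)
$u = -127$
$V{\left(r,I \right)} = I - \frac{r}{23}$ ($V{\left(r,I \right)} = I + r \left(- \frac{1}{23}\right) = I - \frac{r}{23}$)
$-36862 - \frac{-22953 + H}{V{\left(64,u \right)} + 885} = -36862 - \frac{-22953 - \frac{103}{4}}{\left(-127 - \frac{64}{23}\right) + 885} = -36862 - - \frac{91915}{4 \left(\left(-127 - \frac{64}{23}\right) + 885\right)} = -36862 - - \frac{91915}{4 \left(- \frac{2985}{23} + 885\right)} = -36862 - - \frac{91915}{4 \cdot \frac{17370}{23}} = -36862 - \left(- \frac{91915}{4}\right) \frac{23}{17370} = -36862 - - \frac{422809}{13896} = -36862 + \frac{422809}{13896} = - \frac{511811543}{13896}$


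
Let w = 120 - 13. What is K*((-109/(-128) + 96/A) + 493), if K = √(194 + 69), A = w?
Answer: 6776079*√263/13696 ≈ 8023.5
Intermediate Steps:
w = 107
A = 107
K = √263 ≈ 16.217
K*((-109/(-128) + 96/A) + 493) = √263*((-109/(-128) + 96/107) + 493) = √263*((-109*(-1/128) + 96*(1/107)) + 493) = √263*((109/128 + 96/107) + 493) = √263*(23951/13696 + 493) = √263*(6776079/13696) = 6776079*√263/13696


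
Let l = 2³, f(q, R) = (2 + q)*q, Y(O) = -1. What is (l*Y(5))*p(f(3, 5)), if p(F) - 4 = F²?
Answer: -1832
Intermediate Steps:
f(q, R) = q*(2 + q)
p(F) = 4 + F²
l = 8
(l*Y(5))*p(f(3, 5)) = (8*(-1))*(4 + (3*(2 + 3))²) = -8*(4 + (3*5)²) = -8*(4 + 15²) = -8*(4 + 225) = -8*229 = -1832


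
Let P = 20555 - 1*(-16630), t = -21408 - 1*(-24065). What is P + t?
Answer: 39842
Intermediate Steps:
t = 2657 (t = -21408 + 24065 = 2657)
P = 37185 (P = 20555 + 16630 = 37185)
P + t = 37185 + 2657 = 39842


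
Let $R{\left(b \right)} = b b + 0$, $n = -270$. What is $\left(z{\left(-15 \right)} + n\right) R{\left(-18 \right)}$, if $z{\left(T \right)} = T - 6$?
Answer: $-94284$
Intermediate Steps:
$R{\left(b \right)} = b^{2}$ ($R{\left(b \right)} = b^{2} + 0 = b^{2}$)
$z{\left(T \right)} = -6 + T$
$\left(z{\left(-15 \right)} + n\right) R{\left(-18 \right)} = \left(\left(-6 - 15\right) - 270\right) \left(-18\right)^{2} = \left(-21 - 270\right) 324 = \left(-291\right) 324 = -94284$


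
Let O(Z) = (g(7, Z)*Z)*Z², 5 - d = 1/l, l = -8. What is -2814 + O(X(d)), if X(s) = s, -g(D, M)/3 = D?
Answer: -2888109/512 ≈ -5640.8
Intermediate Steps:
d = 41/8 (d = 5 - 1/(-8) = 5 - 1*(-⅛) = 5 + ⅛ = 41/8 ≈ 5.1250)
g(D, M) = -3*D
O(Z) = -21*Z³ (O(Z) = ((-3*7)*Z)*Z² = (-21*Z)*Z² = -21*Z³)
-2814 + O(X(d)) = -2814 - 21*(41/8)³ = -2814 - 21*68921/512 = -2814 - 1447341/512 = -2888109/512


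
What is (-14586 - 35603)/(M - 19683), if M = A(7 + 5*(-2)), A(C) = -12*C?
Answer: 50189/19647 ≈ 2.5545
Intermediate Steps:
M = 36 (M = -12*(7 + 5*(-2)) = -12*(7 - 10) = -12*(-3) = 36)
(-14586 - 35603)/(M - 19683) = (-14586 - 35603)/(36 - 19683) = -50189/(-19647) = -50189*(-1/19647) = 50189/19647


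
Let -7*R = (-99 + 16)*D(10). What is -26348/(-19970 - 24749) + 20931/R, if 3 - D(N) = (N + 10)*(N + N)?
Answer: -5683900775/1473535769 ≈ -3.8573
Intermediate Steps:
D(N) = 3 - 2*N*(10 + N) (D(N) = 3 - (N + 10)*(N + N) = 3 - (10 + N)*2*N = 3 - 2*N*(10 + N))
R = -32951/7 (R = -(-99 + 16)*(3 - 20*10 - 2*10²)/7 = -(-83)*(3 - 200 - 2*100)/7 = -(-83)*(3 - 200 - 200)/7 = -(-83)*(-397)/7 = -⅐*32951 = -32951/7 ≈ -4707.3)
-26348/(-19970 - 24749) + 20931/R = -26348/(-19970 - 24749) + 20931/(-32951/7) = -26348/(-44719) + 20931*(-7/32951) = -26348*(-1/44719) - 146517/32951 = 26348/44719 - 146517/32951 = -5683900775/1473535769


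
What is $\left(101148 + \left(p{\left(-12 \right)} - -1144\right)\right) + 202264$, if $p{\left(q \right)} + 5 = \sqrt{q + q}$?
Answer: $304551 + 2 i \sqrt{6} \approx 3.0455 \cdot 10^{5} + 4.899 i$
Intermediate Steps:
$p{\left(q \right)} = -5 + \sqrt{2} \sqrt{q}$ ($p{\left(q \right)} = -5 + \sqrt{q + q} = -5 + \sqrt{2 q} = -5 + \sqrt{2} \sqrt{q}$)
$\left(101148 + \left(p{\left(-12 \right)} - -1144\right)\right) + 202264 = \left(101148 - \left(-1139 - \sqrt{2} \sqrt{-12}\right)\right) + 202264 = \left(101148 + \left(\left(-5 + \sqrt{2} \cdot 2 i \sqrt{3}\right) + 1144\right)\right) + 202264 = \left(101148 + \left(\left(-5 + 2 i \sqrt{6}\right) + 1144\right)\right) + 202264 = \left(101148 + \left(1139 + 2 i \sqrt{6}\right)\right) + 202264 = \left(102287 + 2 i \sqrt{6}\right) + 202264 = 304551 + 2 i \sqrt{6}$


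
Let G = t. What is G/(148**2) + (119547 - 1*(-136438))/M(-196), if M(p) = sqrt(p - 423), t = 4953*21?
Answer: 104013/21904 - 255985*I*sqrt(619)/619 ≈ 4.7486 - 10289.0*I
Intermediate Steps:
t = 104013
G = 104013
M(p) = sqrt(-423 + p)
G/(148**2) + (119547 - 1*(-136438))/M(-196) = 104013/(148**2) + (119547 - 1*(-136438))/(sqrt(-423 - 196)) = 104013/21904 + (119547 + 136438)/(sqrt(-619)) = 104013*(1/21904) + 255985/((I*sqrt(619))) = 104013/21904 + 255985*(-I*sqrt(619)/619) = 104013/21904 - 255985*I*sqrt(619)/619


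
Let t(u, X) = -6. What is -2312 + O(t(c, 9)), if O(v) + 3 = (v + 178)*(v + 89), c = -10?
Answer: 11961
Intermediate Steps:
O(v) = -3 + (89 + v)*(178 + v) (O(v) = -3 + (v + 178)*(v + 89) = -3 + (178 + v)*(89 + v) = -3 + (89 + v)*(178 + v))
-2312 + O(t(c, 9)) = -2312 + (15839 + (-6)**2 + 267*(-6)) = -2312 + (15839 + 36 - 1602) = -2312 + 14273 = 11961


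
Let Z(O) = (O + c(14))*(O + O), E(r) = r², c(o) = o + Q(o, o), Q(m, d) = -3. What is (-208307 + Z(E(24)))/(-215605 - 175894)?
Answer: -467917/391499 ≈ -1.1952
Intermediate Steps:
c(o) = -3 + o (c(o) = o - 3 = -3 + o)
Z(O) = 2*O*(11 + O) (Z(O) = (O + (-3 + 14))*(O + O) = (O + 11)*(2*O) = (11 + O)*(2*O) = 2*O*(11 + O))
(-208307 + Z(E(24)))/(-215605 - 175894) = (-208307 + 2*24²*(11 + 24²))/(-215605 - 175894) = (-208307 + 2*576*(11 + 576))/(-391499) = (-208307 + 2*576*587)*(-1/391499) = (-208307 + 676224)*(-1/391499) = 467917*(-1/391499) = -467917/391499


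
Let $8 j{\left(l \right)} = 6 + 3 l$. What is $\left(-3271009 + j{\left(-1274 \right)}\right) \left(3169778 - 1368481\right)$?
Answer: $-5892917917342$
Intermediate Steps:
$j{\left(l \right)} = \frac{3}{4} + \frac{3 l}{8}$ ($j{\left(l \right)} = \frac{6 + 3 l}{8} = \frac{3}{4} + \frac{3 l}{8}$)
$\left(-3271009 + j{\left(-1274 \right)}\right) \left(3169778 - 1368481\right) = \left(-3271009 + \left(\frac{3}{4} + \frac{3}{8} \left(-1274\right)\right)\right) \left(3169778 - 1368481\right) = \left(-3271009 + \left(\frac{3}{4} - \frac{1911}{4}\right)\right) \left(3169778 - 1368481\right) = \left(-3271009 - 477\right) 1801297 = \left(-3271486\right) 1801297 = -5892917917342$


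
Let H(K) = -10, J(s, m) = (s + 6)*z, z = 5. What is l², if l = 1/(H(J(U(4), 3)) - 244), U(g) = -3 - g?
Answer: 1/64516 ≈ 1.5500e-5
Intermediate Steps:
J(s, m) = 30 + 5*s (J(s, m) = (s + 6)*5 = (6 + s)*5 = 30 + 5*s)
l = -1/254 (l = 1/(-10 - 244) = 1/(-254) = -1/254 ≈ -0.0039370)
l² = (-1/254)² = 1/64516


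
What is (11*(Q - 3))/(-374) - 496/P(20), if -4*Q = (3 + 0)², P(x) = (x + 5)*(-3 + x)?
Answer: -3443/3400 ≈ -1.0126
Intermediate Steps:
P(x) = (-3 + x)*(5 + x) (P(x) = (5 + x)*(-3 + x) = (-3 + x)*(5 + x))
Q = -9/4 (Q = -(3 + 0)²/4 = -¼*3² = -¼*9 = -9/4 ≈ -2.2500)
(11*(Q - 3))/(-374) - 496/P(20) = (11*(-9/4 - 3))/(-374) - 496/(-15 + 20² + 2*20) = (11*(-21/4))*(-1/374) - 496/(-15 + 400 + 40) = -231/4*(-1/374) - 496/425 = 21/136 - 496*1/425 = 21/136 - 496/425 = -3443/3400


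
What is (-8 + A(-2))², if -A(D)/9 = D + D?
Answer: 784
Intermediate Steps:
A(D) = -18*D (A(D) = -9*(D + D) = -18*D)
(-8 + A(-2))² = (-8 - 18*(-2))² = (-8 + 36)² = 28² = 784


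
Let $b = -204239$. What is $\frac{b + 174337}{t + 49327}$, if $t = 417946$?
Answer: $- \frac{29902}{467273} \approx -0.063993$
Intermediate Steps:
$\frac{b + 174337}{t + 49327} = \frac{-204239 + 174337}{417946 + 49327} = - \frac{29902}{467273}$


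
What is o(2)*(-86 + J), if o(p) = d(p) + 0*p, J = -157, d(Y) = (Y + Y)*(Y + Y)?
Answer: -3888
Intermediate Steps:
d(Y) = 4*Y**2 (d(Y) = (2*Y)*(2*Y) = 4*Y**2)
o(p) = 4*p**2 (o(p) = 4*p**2 + 0*p = 4*p**2 + 0 = 4*p**2)
o(2)*(-86 + J) = (4*2**2)*(-86 - 157) = (4*4)*(-243) = 16*(-243) = -3888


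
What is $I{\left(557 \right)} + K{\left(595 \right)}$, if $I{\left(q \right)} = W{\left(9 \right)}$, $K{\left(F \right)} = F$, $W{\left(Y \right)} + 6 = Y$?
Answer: $598$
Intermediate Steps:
$W{\left(Y \right)} = -6 + Y$
$I{\left(q \right)} = 3$ ($I{\left(q \right)} = -6 + 9 = 3$)
$I{\left(557 \right)} + K{\left(595 \right)} = 3 + 595 = 598$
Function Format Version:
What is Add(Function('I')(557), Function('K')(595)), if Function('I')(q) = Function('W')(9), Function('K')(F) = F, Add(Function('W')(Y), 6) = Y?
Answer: 598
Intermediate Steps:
Function('W')(Y) = Add(-6, Y)
Function('I')(q) = 3 (Function('I')(q) = Add(-6, 9) = 3)
Add(Function('I')(557), Function('K')(595)) = Add(3, 595) = 598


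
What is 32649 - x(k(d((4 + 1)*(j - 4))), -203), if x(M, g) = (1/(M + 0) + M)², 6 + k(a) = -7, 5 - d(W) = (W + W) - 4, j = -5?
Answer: 5488781/169 ≈ 32478.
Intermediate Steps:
d(W) = 9 - 2*W (d(W) = 5 - ((W + W) - 4) = 5 - (2*W - 4) = 5 - (-4 + 2*W) = 5 + (4 - 2*W) = 9 - 2*W)
k(a) = -13 (k(a) = -6 - 7 = -13)
x(M, g) = (M + 1/M)² (x(M, g) = (1/M + M)² = (M + 1/M)²)
32649 - x(k(d((4 + 1)*(j - 4))), -203) = 32649 - (1 + (-13)²)²/(-13)² = 32649 - (1 + 169)²/169 = 32649 - 170²/169 = 32649 - 28900/169 = 5488781/169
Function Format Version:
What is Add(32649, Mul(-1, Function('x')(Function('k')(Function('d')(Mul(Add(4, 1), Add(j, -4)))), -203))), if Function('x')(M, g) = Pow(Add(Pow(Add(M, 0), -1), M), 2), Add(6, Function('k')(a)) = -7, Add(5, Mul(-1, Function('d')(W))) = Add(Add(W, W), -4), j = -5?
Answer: Rational(5488781, 169) ≈ 32478.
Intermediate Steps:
Function('d')(W) = Add(9, Mul(-2, W)) (Function('d')(W) = Add(5, Mul(-1, Add(Add(W, W), -4))) = Add(5, Mul(-1, Add(Mul(2, W), -4))) = Add(5, Mul(-1, Add(-4, Mul(2, W)))) = Add(5, Add(4, Mul(-2, W))) = Add(9, Mul(-2, W)))
Function('k')(a) = -13 (Function('k')(a) = Add(-6, -7) = -13)
Function('x')(M, g) = Pow(Add(M, Pow(M, -1)), 2) (Function('x')(M, g) = Pow(Add(Pow(M, -1), M), 2) = Pow(Add(M, Pow(M, -1)), 2))
Add(32649, Mul(-1, Function('x')(Function('k')(Function('d')(Mul(Add(4, 1), Add(j, -4)))), -203))) = Add(32649, Mul(-1, Mul(Pow(-13, -2), Pow(Add(1, Pow(-13, 2)), 2)))) = Add(32649, Mul(-1, Mul(Rational(1, 169), Pow(Add(1, 169), 2)))) = Add(32649, Mul(-1, Mul(Rational(1, 169), Pow(170, 2)))) = Add(32649, Mul(-1, Mul(Rational(1, 169), 28900))) = Add(32649, Mul(-1, Rational(28900, 169))) = Add(32649, Rational(-28900, 169)) = Rational(5488781, 169)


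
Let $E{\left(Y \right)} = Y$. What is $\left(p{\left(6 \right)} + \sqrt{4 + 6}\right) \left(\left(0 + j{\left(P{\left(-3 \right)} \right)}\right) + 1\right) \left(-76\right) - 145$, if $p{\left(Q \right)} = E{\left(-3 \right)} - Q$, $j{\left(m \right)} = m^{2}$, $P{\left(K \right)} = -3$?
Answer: $6695 - 760 \sqrt{10} \approx 4291.7$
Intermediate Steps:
$p{\left(Q \right)} = -3 - Q$
$\left(p{\left(6 \right)} + \sqrt{4 + 6}\right) \left(\left(0 + j{\left(P{\left(-3 \right)} \right)}\right) + 1\right) \left(-76\right) - 145 = \left(\left(-3 - 6\right) + \sqrt{4 + 6}\right) \left(\left(0 + \left(-3\right)^{2}\right) + 1\right) \left(-76\right) - 145 = \left(\left(-3 - 6\right) + \sqrt{10}\right) \left(\left(0 + 9\right) + 1\right) \left(-76\right) - 145 = \left(-9 + \sqrt{10}\right) \left(9 + 1\right) \left(-76\right) - 145 = \left(-9 + \sqrt{10}\right) 10 \left(-76\right) - 145 = \left(-90 + 10 \sqrt{10}\right) \left(-76\right) - 145 = \left(6840 - 760 \sqrt{10}\right) - 145 = 6695 - 760 \sqrt{10}$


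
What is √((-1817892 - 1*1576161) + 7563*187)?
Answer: 2*I*√494943 ≈ 1407.0*I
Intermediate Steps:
√((-1817892 - 1*1576161) + 7563*187) = √((-1817892 - 1576161) + 1414281) = √(-3394053 + 1414281) = √(-1979772) = 2*I*√494943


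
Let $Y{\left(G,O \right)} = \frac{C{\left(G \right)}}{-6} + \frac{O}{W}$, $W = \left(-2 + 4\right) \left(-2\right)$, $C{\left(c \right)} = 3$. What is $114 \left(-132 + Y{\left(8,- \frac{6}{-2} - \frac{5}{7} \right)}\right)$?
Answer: $- \frac{106191}{7} \approx -15170.0$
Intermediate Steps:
$W = -4$ ($W = 2 \left(-2\right) = -4$)
$Y{\left(G,O \right)} = - \frac{1}{2} - \frac{O}{4}$ ($Y{\left(G,O \right)} = \frac{3}{-6} + \frac{O}{-4} = 3 \left(- \frac{1}{6}\right) + O \left(- \frac{1}{4}\right) = - \frac{1}{2} - \frac{O}{4}$)
$114 \left(-132 + Y{\left(8,- \frac{6}{-2} - \frac{5}{7} \right)}\right) = 114 \left(-132 - \left(\frac{1}{2} + \frac{- \frac{6}{-2} - \frac{5}{7}}{4}\right)\right) = 114 \left(-132 - \left(\frac{1}{2} + \frac{\left(-6\right) \left(- \frac{1}{2}\right) - \frac{5}{7}}{4}\right)\right) = 114 \left(-132 - \left(\frac{1}{2} + \frac{3 - \frac{5}{7}}{4}\right)\right) = 114 \left(-132 - \frac{15}{14}\right) = 114 \left(- \frac{1863}{14}\right) = - \frac{106191}{7}$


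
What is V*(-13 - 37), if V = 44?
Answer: -2200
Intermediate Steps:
V*(-13 - 37) = 44*(-13 - 37) = 44*(-50) = -2200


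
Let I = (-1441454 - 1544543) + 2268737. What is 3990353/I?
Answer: -3990353/717260 ≈ -5.5633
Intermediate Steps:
I = -717260 (I = -2985997 + 2268737 = -717260)
3990353/I = 3990353/(-717260) = 3990353*(-1/717260) = -3990353/717260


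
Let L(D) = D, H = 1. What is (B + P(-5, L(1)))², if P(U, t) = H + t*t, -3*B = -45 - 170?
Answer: 48841/9 ≈ 5426.8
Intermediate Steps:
B = 215/3 (B = -(-45 - 170)/3 = -⅓*(-215) = 215/3 ≈ 71.667)
P(U, t) = 1 + t² (P(U, t) = 1 + t*t = 1 + t²)
(B + P(-5, L(1)))² = (215/3 + (1 + 1²))² = (215/3 + (1 + 1))² = (215/3 + 2)² = (221/3)² = 48841/9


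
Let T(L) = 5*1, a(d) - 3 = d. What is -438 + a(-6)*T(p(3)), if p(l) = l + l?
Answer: -453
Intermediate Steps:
a(d) = 3 + d
p(l) = 2*l
T(L) = 5
-438 + a(-6)*T(p(3)) = -438 + (3 - 6)*5 = -438 - 3*5 = -438 - 15 = -453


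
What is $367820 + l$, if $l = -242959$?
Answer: $124861$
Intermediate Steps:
$367820 + l = 367820 - 242959 = 124861$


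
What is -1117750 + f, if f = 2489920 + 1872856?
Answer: 3245026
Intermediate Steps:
f = 4362776
-1117750 + f = -1117750 + 4362776 = 3245026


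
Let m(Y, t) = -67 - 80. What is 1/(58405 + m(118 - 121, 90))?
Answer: 1/58258 ≈ 1.7165e-5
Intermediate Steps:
m(Y, t) = -147
1/(58405 + m(118 - 121, 90)) = 1/(58405 - 147) = 1/58258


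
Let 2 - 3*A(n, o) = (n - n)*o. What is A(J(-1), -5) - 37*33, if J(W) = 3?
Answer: -3661/3 ≈ -1220.3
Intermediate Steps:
A(n, o) = ⅔ (A(n, o) = ⅔ - (n - n)*o/3 = ⅔ - 0*o = ⅔ - ⅓*0 = ⅔ + 0 = ⅔)
A(J(-1), -5) - 37*33 = ⅔ - 37*33 = ⅔ - 1221 = -3661/3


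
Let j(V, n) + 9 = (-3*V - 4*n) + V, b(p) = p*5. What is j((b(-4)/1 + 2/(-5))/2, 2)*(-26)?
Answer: -442/5 ≈ -88.400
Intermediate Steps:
b(p) = 5*p
j(V, n) = -9 - 4*n - 2*V (j(V, n) = -9 + ((-3*V - 4*n) + V) = -9 + ((-4*n - 3*V) + V) = -9 + (-4*n - 2*V) = -9 - 4*n - 2*V)
j((b(-4)/1 + 2/(-5))/2, 2)*(-26) = (-9 - 4*2 - 2*((5*(-4))/1 + 2/(-5))/2)*(-26) = (-9 - 8 - (-20*1 + 2*(-⅕)))*(-26) = (-9 - 8 - (-20 - ⅖))*(-26) = (-9 - 8 - (-102)/5)*(-26) = (-9 - 8 - 2*(-51/5))*(-26) = (-9 - 8 + 102/5)*(-26) = (17/5)*(-26) = -442/5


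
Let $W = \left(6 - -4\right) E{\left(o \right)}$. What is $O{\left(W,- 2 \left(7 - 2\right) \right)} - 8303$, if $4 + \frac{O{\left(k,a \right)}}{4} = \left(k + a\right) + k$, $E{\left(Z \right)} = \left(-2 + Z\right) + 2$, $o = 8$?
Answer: $-7719$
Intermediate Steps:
$E{\left(Z \right)} = Z$
$W = 80$ ($W = \left(6 - -4\right) 8 = \left(6 + 4\right) 8 = 10 \cdot 8 = 80$)
$O{\left(k,a \right)} = -16 + 4 a + 8 k$ ($O{\left(k,a \right)} = -16 + 4 \left(\left(k + a\right) + k\right) = -16 + 4 \left(\left(a + k\right) + k\right) = -16 + 4 \left(a + 2 k\right) = -16 + \left(4 a + 8 k\right) = -16 + 4 a + 8 k$)
$O{\left(W,- 2 \left(7 - 2\right) \right)} - 8303 = \left(-16 + 4 \left(- 2 \left(7 - 2\right)\right) + 8 \cdot 80\right) - 8303 = \left(-16 + 4 \left(\left(-2\right) 5\right) + 640\right) - 8303 = \left(-16 + 4 \left(-10\right) + 640\right) - 8303 = \left(-16 - 40 + 640\right) - 8303 = 584 - 8303 = -7719$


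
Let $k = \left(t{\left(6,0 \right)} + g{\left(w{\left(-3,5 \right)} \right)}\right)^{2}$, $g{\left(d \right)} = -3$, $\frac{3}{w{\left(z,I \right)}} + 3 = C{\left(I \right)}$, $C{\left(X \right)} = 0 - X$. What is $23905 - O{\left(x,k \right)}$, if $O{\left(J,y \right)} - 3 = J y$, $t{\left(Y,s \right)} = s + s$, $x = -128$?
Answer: $25054$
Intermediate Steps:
$C{\left(X \right)} = - X$
$w{\left(z,I \right)} = \frac{3}{-3 - I}$
$t{\left(Y,s \right)} = 2 s$
$k = 9$ ($k = \left(2 \cdot 0 - 3\right)^{2} = \left(0 - 3\right)^{2} = \left(-3\right)^{2} = 9$)
$O{\left(J,y \right)} = 3 + J y$
$23905 - O{\left(x,k \right)} = 23905 - \left(3 - 1152\right) = 23905 - -1149 = 23905 + 1149 = 25054$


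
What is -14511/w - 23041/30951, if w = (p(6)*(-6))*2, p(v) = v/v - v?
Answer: -150170807/619020 ≈ -242.59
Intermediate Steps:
p(v) = 1 - v
w = 60 (w = ((1 - 1*6)*(-6))*2 = ((1 - 6)*(-6))*2 = -5*(-6)*2 = 30*2 = 60)
-14511/w - 23041/30951 = -14511/60 - 23041/30951 = -14511*1/60 - 23041*1/30951 = -4837/20 - 23041/30951 = -150170807/619020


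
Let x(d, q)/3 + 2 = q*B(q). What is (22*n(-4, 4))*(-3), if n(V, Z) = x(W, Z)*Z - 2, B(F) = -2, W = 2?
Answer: 8052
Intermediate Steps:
x(d, q) = -6 - 6*q (x(d, q) = -6 + 3*(q*(-2)) = -6 + 3*(-2*q) = -6 - 6*q)
n(V, Z) = -2 + Z*(-6 - 6*Z) (n(V, Z) = (-6 - 6*Z)*Z - 2 = Z*(-6 - 6*Z) - 2 = -2 + Z*(-6 - 6*Z))
(22*n(-4, 4))*(-3) = (22*(-2 + 6*4*(-1 - 1*4)))*(-3) = (22*(-2 + 6*4*(-1 - 4)))*(-3) = (22*(-2 + 6*4*(-5)))*(-3) = (22*(-2 - 120))*(-3) = (22*(-122))*(-3) = -2684*(-3) = 8052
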